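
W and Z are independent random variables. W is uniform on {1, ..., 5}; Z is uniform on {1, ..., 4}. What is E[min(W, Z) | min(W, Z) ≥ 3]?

10/3

Outcomes with min(W, Z) ≥ 3: (3,3), (3,4), (4,3), (4,4), (5,3), (5,4), each with probability 1/20.
E[min(W, Z) | min(W, Z) ≥ 3] = (3 + 3 + 3 + 4 + 3 + 4) / 6 = 10/3.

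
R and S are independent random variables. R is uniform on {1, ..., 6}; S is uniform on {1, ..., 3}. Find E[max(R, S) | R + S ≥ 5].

P(R + S ≥ 5) = 2/3.
Summing max(R,S)·P(x,y) over outcomes with R + S ≥ 5 gives 3.
E[max(R, S) | R + S ≥ 5] = (3) / (2/3) = 9/2.

9/2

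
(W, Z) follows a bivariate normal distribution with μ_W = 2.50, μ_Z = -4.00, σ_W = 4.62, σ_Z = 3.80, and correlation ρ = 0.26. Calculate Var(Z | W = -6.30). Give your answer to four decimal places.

13.4639

Var(Z | W=x) = (1 − ρ²)·σ_Z².
Var(Z | W=-6.30) = (3.80)²·(1 − (0.26)²) = 14.44·0.9324 = 13.4639.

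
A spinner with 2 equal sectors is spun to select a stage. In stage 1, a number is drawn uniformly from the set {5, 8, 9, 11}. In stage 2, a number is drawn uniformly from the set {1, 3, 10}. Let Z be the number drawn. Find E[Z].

E[Z | stage 1] = (5+8+9+11)/4 = 33/4.
E[Z | stage 2] = (1+3+10)/3 = 14/3.
E[Z] = (1/2)·(33/4) + (1/2)·(14/3) = 155/24.

155/24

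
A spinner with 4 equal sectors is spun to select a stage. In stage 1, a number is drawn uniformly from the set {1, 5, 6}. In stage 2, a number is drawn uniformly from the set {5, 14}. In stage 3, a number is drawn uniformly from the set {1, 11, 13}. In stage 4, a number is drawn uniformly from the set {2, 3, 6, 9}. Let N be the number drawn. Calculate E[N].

161/24

E[N | stage 1] = (1+5+6)/3 = 4.
E[N | stage 2] = (5+14)/2 = 19/2.
E[N | stage 3] = (1+11+13)/3 = 25/3.
E[N | stage 4] = (2+3+6+9)/4 = 5.
E[N] = (1/4)·(4) + (1/4)·(19/2) + (1/4)·(25/3) + (1/4)·(5) = 161/24.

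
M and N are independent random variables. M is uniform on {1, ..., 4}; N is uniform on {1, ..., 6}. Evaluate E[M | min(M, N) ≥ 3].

7/2

Outcomes with min(M, N) ≥ 3: (3,3), (3,4), (3,5), (3,6), (4,3), (4,4), (4,5), (4,6), each with probability 1/24.
E[M | min(M, N) ≥ 3] = (3 + 3 + 3 + 3 + 4 + 4 + 4 + 4) / 8 = 7/2.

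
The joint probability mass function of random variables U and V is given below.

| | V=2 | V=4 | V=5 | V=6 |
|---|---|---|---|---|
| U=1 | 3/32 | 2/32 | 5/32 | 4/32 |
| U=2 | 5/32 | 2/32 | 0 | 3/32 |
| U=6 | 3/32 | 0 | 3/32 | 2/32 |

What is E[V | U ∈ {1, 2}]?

33/8

P(U ∈ {1, 2}) = 3/4.
Σ V·P over the event = 2·(3/32) + 4·(2/32) + 5·(5/32) + 6·(4/32) + 2·(5/32) + 4·(2/32) + 6·(3/32) = 99/32.
E[V | U ∈ {1, 2}] = (99/32) / (3/4) = 33/8.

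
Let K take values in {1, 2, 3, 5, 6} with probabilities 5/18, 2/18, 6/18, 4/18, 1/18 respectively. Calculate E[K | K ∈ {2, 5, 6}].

P(K ∈ {2, 5, 6}) = 7/18.
Σ over the event: 2·1/9 + 5·2/9 + 6·1/18 = 5/3.
E[K | K ∈ {2, 5, 6}] = (5/3) / (7/18) = 30/7.

30/7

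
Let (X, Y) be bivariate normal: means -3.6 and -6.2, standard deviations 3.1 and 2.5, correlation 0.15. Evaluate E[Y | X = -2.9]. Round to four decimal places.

For a bivariate normal, E[Y | X=x] = μ_Y + ρ·(σ_Y/σ_X)·(x − μ_X).
E[Y | X=-2.9] = -6.2 + (0.15)·(2.5/3.1)·(-2.9 − (-3.6)) = -6.2 + (0.12097)·(0.7) = -6.1153.

-6.1153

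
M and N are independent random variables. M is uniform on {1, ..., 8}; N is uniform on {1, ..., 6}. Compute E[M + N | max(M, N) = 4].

Outcomes with max(M, N) = 4: (1,4), (2,4), (3,4), (4,1), (4,2), (4,3), (4,4), each with probability 1/48.
E[M + N | max(M, N) = 4] = (5 + 6 + 7 + 5 + 6 + 7 + 8) / 7 = 44/7.

44/7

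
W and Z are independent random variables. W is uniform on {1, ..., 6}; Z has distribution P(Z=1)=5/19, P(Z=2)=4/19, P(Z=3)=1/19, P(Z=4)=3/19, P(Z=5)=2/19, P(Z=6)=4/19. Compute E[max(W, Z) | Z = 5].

P(Z = 5) = 2/19.
Summing max(W,Z)·P(x,y) over outcomes with Z = 5 gives 31/57.
E[max(W, Z) | Z = 5] = (31/57) / (2/19) = 31/6.

31/6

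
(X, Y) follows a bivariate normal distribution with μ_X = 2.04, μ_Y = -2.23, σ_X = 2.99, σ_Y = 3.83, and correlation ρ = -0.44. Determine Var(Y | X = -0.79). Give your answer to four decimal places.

11.8290

Var(Y | X=x) = (1 − ρ²)·σ_Y².
Var(Y | X=-0.79) = (3.83)²·(1 − (-0.44)²) = 14.6689·0.8064 = 11.8290.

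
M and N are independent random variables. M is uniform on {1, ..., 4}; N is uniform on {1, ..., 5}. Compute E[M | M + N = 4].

Outcomes with M + N = 4: (1,3), (2,2), (3,1), each with probability 1/20.
E[M | M + N = 4] = (1 + 2 + 3) / 3 = 2.

2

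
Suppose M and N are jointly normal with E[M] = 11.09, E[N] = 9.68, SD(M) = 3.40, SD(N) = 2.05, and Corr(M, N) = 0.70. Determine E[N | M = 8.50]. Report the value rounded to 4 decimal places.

The regression of N on M has slope ρ·σ_N/σ_M and passes through (μ_M, μ_N).
E[N | M=8.50] = 9.68 + (0.70)·(2.05/3.40)·(8.50 − (11.09)) = 9.68 + (0.42206)·(-2.59) = 8.5869.

8.5869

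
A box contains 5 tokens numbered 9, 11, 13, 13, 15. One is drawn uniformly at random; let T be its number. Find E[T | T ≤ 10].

P(T ≤ 10) = 1/5.
Σ over the event: 9·1/5 = 9/5.
E[T | T ≤ 10] = (9/5) / (1/5) = 9.

9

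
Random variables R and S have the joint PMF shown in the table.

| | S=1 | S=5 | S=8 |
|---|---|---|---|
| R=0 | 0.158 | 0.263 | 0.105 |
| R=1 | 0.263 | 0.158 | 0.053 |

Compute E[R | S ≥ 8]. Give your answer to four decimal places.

0.3354

P(S ≥ 8) = 0.158.
Σ R·P over the event = 0·(0.105) + 1·(0.053) = 0.053.
E[R | S ≥ 8] = (0.053) / (0.158) = 0.3354.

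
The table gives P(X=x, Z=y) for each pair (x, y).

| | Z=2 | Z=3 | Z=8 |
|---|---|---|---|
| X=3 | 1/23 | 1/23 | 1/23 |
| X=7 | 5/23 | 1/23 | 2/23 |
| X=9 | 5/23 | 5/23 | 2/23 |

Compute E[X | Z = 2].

83/11

P(Z = 2) = 11/23.
Σ X·P over the event = 3·(1/23) + 7·(5/23) + 9·(5/23) = 83/23.
E[X | Z = 2] = (83/23) / (11/23) = 83/11.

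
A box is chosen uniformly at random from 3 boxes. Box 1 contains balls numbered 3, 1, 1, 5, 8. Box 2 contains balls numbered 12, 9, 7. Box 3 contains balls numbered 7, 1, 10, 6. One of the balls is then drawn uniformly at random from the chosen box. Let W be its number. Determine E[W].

E[W | box 1] = (3+1+1+5+8)/5 = 18/5.
E[W | box 2] = (12+9+7)/3 = 28/3.
E[W | box 3] = (7+1+10+6)/4 = 6.
By the law of total expectation,
E[W] = (1/3)·(18/5) + (1/3)·(28/3) + (1/3)·(6) = 284/45.

284/45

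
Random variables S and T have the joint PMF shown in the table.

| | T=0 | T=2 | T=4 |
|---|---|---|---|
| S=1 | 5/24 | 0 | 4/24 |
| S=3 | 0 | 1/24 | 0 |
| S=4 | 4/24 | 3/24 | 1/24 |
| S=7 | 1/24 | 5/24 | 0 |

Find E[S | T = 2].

P(T = 2) = 3/8.
Σ S·P over the event = 3·(1/24) + 4·(3/24) + 7·(5/24) = 25/12.
E[S | T = 2] = (25/12) / (3/8) = 50/9.

50/9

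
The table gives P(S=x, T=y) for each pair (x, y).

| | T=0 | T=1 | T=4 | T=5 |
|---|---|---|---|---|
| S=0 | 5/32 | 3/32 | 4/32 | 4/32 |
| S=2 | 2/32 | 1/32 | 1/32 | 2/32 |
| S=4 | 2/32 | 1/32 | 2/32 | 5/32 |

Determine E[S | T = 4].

P(T = 4) = 7/32.
Σ S·P over the event = 0·(4/32) + 2·(1/32) + 4·(2/32) = 5/16.
E[S | T = 4] = (5/16) / (7/32) = 10/7.

10/7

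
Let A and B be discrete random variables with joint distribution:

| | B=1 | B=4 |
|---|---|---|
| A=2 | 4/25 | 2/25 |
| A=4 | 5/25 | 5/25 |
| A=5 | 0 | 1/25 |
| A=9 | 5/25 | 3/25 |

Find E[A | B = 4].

P(B = 4) = 11/25.
Σ A·P over the event = 2·(2/25) + 4·(5/25) + 5·(1/25) + 9·(3/25) = 56/25.
E[A | B = 4] = (56/25) / (11/25) = 56/11.

56/11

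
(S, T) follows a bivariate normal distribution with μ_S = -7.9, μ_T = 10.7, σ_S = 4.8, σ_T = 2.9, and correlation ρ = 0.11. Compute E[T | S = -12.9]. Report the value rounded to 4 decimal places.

10.3677

For a bivariate normal, E[T | S=x] = μ_T + ρ·(σ_T/σ_S)·(x − μ_S).
E[T | S=-12.9] = 10.7 + (0.11)·(2.9/4.8)·(-12.9 − (-7.9)) = 10.7 + (0.066458)·(-5) = 10.3677.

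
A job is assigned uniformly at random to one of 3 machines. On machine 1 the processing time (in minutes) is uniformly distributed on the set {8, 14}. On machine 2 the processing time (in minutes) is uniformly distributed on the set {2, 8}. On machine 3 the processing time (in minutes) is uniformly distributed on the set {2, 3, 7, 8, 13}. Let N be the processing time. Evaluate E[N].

113/15

E[N | machine 1] = (8+14)/2 = 11.
E[N | machine 2] = (2+8)/2 = 5.
E[N | machine 3] = (2+3+7+8+13)/5 = 33/5.
E[N] = (1/3)·(11) + (1/3)·(5) + (1/3)·(33/5) = 113/15.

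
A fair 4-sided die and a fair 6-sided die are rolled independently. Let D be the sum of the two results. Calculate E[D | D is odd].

P(D is odd) = 1/2.
Σ over the event: 3·1/12 + 5·1/6 + 7·1/6 + 9·1/12 = 3.
E[D | D is odd] = (3) / (1/2) = 6.

6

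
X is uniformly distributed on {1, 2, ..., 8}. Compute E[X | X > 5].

7

Given X > 5, X is equally likely to be any of {6, 7, 8}.
E[X | X > 5] = (6 + 7 + 8) / 3 = 7.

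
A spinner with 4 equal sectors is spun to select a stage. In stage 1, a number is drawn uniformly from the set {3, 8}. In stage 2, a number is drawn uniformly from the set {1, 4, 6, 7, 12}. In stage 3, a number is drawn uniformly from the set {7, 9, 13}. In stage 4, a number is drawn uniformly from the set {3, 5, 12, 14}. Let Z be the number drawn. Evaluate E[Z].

E[Z | stage 1] = (3+8)/2 = 11/2.
E[Z | stage 2] = (1+4+6+7+12)/5 = 6.
E[Z | stage 3] = (7+9+13)/3 = 29/3.
E[Z | stage 4] = (3+5+12+14)/4 = 17/2.
E[Z] = (1/4)·(11/2) + (1/4)·(6) + (1/4)·(29/3) + (1/4)·(17/2) = 89/12.

89/12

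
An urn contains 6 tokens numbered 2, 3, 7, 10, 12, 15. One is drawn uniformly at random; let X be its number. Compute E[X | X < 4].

P(X < 4) = 1/3.
Σ over the event: 2·1/6 + 3·1/6 = 5/6.
E[X | X < 4] = (5/6) / (1/3) = 5/2.

5/2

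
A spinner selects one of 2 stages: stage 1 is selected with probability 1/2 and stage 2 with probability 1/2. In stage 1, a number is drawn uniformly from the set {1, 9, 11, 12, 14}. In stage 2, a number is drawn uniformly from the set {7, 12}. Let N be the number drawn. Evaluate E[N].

189/20

E[N | stage 1] = (1+9+11+12+14)/5 = 47/5.
E[N | stage 2] = (7+12)/2 = 19/2.
By the law of total expectation,
E[N] = (1/2)·(47/5) + (1/2)·(19/2) = 189/20.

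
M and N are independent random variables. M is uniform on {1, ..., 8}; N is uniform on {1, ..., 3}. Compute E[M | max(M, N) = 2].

Outcomes with max(M, N) = 2: (1,2), (2,1), (2,2), each with probability 1/24.
E[M | max(M, N) = 2] = (1 + 2 + 2) / 3 = 5/3.

5/3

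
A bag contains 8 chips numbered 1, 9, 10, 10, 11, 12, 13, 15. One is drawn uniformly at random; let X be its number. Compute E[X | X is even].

32/3

P(X is even) = 3/8.
Σ over the event: 10·1/4 + 12·1/8 = 4.
E[X | X is even] = (4) / (3/8) = 32/3.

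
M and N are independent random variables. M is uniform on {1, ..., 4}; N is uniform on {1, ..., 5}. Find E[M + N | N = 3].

Outcomes with N = 3: (1,3), (2,3), (3,3), (4,3), each with probability 1/20.
E[M + N | N = 3] = (4 + 5 + 6 + 7) / 4 = 11/2.

11/2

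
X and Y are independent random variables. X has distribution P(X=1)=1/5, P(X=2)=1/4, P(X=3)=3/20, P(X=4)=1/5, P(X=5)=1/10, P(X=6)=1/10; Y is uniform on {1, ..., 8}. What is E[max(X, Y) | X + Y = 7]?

99/20

P(X + Y = 7) = 1/8.
Summing max(X,Y)·P(x,y) over outcomes with X + Y = 7 gives 99/160.
E[max(X, Y) | X + Y = 7] = (99/160) / (1/8) = 99/20.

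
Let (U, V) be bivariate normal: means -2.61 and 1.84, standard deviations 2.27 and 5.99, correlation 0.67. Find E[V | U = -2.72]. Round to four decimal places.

1.6455

The regression of V on U has slope ρ·σ_V/σ_U and passes through (μ_U, μ_V).
E[V | U=-2.72] = 1.84 + (0.67)·(5.99/2.27)·(-2.72 − (-2.61)) = 1.84 + (1.768)·(-0.11) = 1.6455.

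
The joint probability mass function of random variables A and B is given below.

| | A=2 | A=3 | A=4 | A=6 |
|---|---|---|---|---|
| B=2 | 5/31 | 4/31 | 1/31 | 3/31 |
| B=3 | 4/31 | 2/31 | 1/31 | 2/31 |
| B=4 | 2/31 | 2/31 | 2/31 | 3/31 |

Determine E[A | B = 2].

P(B = 2) = 13/31.
Summing A·P(A=x,B=y) over the conditioning event gives 44/31.
E[A | B = 2] = (44/31) / (13/31) = 44/13.

44/13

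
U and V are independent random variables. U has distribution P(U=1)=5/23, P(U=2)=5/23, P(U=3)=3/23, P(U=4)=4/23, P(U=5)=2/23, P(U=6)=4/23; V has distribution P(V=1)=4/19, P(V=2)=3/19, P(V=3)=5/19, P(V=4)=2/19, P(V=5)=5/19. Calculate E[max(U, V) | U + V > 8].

P(U + V > 8) = 82/437.
Summing max(U,V)·P(x,y) over outcomes with U + V > 8 gives 458/437.
E[max(U, V) | U + V > 8] = (458/437) / (82/437) = 229/41.

229/41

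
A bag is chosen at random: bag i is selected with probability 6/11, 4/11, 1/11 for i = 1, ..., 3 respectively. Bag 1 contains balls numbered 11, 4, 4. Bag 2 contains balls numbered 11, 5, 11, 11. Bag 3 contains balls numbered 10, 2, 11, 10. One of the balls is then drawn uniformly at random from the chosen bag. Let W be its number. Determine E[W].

E[W | bag 1] = (11+4+4)/3 = 19/3.
E[W | bag 2] = (11+5+11+11)/4 = 19/2.
E[W | bag 3] = (10+2+11+10)/4 = 33/4.
By the law of total expectation,
E[W] = (6/11)·(19/3) + (4/11)·(19/2) + (1/11)·(33/4) = 337/44.

337/44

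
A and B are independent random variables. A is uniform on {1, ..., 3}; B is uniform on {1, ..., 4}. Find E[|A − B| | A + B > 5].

Outcomes with A + B > 5: (2,4), (3,3), (3,4), each with probability 1/12.
E[|A − B| | A + B > 5] = (2 + 0 + 1) / 3 = 1.

1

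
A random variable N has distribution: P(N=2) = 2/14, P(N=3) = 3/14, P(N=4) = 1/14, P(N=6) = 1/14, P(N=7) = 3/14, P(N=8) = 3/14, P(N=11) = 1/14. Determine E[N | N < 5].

P(N < 5) = 3/7.
Σ over the event: 2·1/7 + 3·3/14 + 4·1/14 = 17/14.
E[N | N < 5] = (17/14) / (3/7) = 17/6.

17/6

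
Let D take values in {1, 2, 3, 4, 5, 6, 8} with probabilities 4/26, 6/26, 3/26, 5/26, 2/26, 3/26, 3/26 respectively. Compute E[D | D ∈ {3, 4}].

29/8

P(D ∈ {3, 4}) = 4/13.
Σ over the event: 3·3/26 + 4·5/26 = 29/26.
E[D | D ∈ {3, 4}] = (29/26) / (4/13) = 29/8.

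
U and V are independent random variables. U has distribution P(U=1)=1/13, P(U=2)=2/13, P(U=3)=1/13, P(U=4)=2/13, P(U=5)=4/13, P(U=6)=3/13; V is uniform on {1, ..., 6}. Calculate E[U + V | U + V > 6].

P(U + V > 6) = 9/13.
Summing (U+V)·P(x,y) over outcomes with U + V > 6 gives 80/13.
E[U + V | U + V > 6] = (80/13) / (9/13) = 80/9.

80/9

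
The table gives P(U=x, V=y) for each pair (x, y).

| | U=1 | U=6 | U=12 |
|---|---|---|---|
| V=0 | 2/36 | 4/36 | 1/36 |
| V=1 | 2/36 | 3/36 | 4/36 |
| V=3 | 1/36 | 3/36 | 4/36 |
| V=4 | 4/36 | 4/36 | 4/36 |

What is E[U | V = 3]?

67/8

P(V = 3) = 2/9.
Σ U·P over the event = 1·(1/36) + 6·(3/36) + 12·(4/36) = 67/36.
E[U | V = 3] = (67/36) / (2/9) = 67/8.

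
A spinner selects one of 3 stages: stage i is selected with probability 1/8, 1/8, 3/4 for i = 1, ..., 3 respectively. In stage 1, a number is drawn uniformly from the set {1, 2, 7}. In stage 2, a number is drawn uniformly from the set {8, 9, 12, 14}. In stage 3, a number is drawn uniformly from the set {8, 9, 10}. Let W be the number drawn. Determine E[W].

817/96

E[W | stage 1] = (1+2+7)/3 = 10/3.
E[W | stage 2] = (8+9+12+14)/4 = 43/4.
E[W | stage 3] = (8+9+10)/3 = 9.
By the law of total expectation,
E[W] = (1/8)·(10/3) + (1/8)·(43/4) + (3/4)·(9) = 817/96.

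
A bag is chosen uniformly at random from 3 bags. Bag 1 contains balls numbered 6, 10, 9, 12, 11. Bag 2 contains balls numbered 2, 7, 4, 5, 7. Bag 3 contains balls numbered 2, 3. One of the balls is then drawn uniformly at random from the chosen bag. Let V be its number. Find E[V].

E[V | bag 1] = (6+10+9+12+11)/5 = 48/5.
E[V | bag 2] = (2+7+4+5+7)/5 = 5.
E[V | bag 3] = (2+3)/2 = 5/2.
E[V] = (1/3)·(48/5) + (1/3)·(5) + (1/3)·(5/2) = 57/10.

57/10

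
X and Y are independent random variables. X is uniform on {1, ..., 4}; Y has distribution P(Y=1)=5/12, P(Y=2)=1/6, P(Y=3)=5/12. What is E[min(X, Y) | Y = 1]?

P(Y = 1) = 5/12.
Summing min(X,Y)·P(x,y) over outcomes with Y = 1 gives 5/12.
E[min(X, Y) | Y = 1] = (5/12) / (5/12) = 1.

1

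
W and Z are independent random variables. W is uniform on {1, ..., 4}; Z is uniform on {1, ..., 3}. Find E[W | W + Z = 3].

3/2

Outcomes with W + Z = 3: (1,2), (2,1), each with probability 1/12.
E[W | W + Z = 3] = (1 + 2) / 2 = 3/2.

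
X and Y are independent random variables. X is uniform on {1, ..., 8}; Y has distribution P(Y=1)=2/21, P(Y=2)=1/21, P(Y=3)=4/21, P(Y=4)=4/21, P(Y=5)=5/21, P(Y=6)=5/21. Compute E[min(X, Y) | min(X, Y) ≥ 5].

43/8

P(min(X, Y) ≥ 5) = 5/21.
Summing min(X,Y)·P(x,y) over outcomes with min(X, Y) ≥ 5 gives 215/168.
E[min(X, Y) | min(X, Y) ≥ 5] = (215/168) / (5/21) = 43/8.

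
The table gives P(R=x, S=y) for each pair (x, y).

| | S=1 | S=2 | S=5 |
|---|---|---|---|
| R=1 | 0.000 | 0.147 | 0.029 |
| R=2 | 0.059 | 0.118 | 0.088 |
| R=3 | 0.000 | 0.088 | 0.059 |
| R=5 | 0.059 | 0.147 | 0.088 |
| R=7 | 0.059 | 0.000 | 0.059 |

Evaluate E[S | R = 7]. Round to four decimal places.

3.0000

P(R = 7) = 0.118.
Σ S·P over the event = 1·(0.059) + 5·(0.059) = 0.354.
E[S | R = 7] = (0.354) / (0.118) = 3.0000.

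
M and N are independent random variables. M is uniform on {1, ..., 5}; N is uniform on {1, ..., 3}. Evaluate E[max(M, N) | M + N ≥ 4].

11/3

P(M + N ≥ 4) = 4/5.
Summing max(M,N)·P(x,y) over outcomes with M + N ≥ 4 gives 44/15.
E[max(M, N) | M + N ≥ 4] = (44/15) / (4/5) = 11/3.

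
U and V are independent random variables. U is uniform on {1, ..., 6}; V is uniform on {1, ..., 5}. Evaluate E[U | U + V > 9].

Outcomes with U + V > 9: (5,5), (6,4), (6,5), each with probability 1/30.
E[U | U + V > 9] = (5 + 6 + 6) / 3 = 17/3.

17/3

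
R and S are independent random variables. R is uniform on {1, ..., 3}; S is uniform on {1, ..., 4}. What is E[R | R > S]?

Outcomes with R > S: (2,1), (3,1), (3,2), each with probability 1/12.
E[R | R > S] = (2 + 3 + 3) / 3 = 8/3.

8/3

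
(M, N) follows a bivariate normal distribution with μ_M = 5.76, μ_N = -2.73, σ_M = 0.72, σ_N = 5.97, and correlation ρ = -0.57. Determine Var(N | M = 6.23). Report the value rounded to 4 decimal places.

For a bivariate normal, Var(N | M=x) = σ_N²(1 − ρ²).
Var(N | M=6.23) = (5.97)²·(1 − (-0.57)²) = 35.6409·0.6751 = 24.0612.

24.0612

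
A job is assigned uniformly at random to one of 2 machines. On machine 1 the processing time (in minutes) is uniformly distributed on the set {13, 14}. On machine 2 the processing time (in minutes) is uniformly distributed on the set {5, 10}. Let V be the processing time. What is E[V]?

21/2

E[V | machine 1] = (13+14)/2 = 27/2.
E[V | machine 2] = (5+10)/2 = 15/2.
By the law of total expectation,
E[V] = (1/2)·(27/2) + (1/2)·(15/2) = 21/2.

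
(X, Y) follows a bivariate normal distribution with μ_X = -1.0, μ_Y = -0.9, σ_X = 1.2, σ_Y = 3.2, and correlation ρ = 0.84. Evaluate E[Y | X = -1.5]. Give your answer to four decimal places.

For a bivariate normal, E[Y | X=x] = μ_Y + ρ·(σ_Y/σ_X)·(x − μ_X).
E[Y | X=-1.5] = -0.9 + (0.84)·(3.2/1.2)·(-1.5 − (-1.0)) = -0.9 + (2.24)·(-0.5) = -2.0200.

-2.0200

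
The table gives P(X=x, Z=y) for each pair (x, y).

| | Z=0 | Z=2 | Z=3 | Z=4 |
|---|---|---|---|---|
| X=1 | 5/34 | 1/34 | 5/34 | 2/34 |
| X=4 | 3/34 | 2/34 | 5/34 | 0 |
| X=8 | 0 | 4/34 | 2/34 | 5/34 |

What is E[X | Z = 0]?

P(Z = 0) = 4/17.
Summing X·P(X=x,Z=y) over the conditioning event gives 1/2.
E[X | Z = 0] = (1/2) / (4/17) = 17/8.

17/8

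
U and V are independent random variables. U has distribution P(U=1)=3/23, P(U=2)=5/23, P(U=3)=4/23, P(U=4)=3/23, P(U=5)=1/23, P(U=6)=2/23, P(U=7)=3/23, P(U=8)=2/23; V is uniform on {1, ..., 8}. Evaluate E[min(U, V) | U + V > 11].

193/33

P(U + V > 11) = 33/184.
Summing min(U,V)·P(x,y) over outcomes with U + V > 11 gives 193/184.
E[min(U, V) | U + V > 11] = (193/184) / (33/184) = 193/33.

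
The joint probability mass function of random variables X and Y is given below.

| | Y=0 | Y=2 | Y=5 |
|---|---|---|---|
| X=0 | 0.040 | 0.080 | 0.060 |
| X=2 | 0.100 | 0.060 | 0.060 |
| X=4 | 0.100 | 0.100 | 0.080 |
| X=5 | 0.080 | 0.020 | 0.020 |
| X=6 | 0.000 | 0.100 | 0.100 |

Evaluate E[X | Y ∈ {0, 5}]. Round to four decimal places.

3.3438

P(Y ∈ {0, 5}) = 0.640.
Summing X·P(X=x,Y=y) over the conditioning event gives 2.140.
E[X | Y ∈ {0, 5}] = (2.140) / (0.640) = 3.3438.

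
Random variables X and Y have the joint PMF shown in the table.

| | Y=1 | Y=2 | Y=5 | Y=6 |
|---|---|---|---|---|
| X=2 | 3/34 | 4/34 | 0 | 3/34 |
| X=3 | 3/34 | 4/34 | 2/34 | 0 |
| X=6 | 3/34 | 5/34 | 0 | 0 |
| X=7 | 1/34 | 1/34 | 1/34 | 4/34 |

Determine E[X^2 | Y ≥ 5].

P(Y ≥ 5) = 5/17.
Σ X^2·P over the event = 4·(3/34) + 9·(2/34) + 49·(1/34) + 49·(4/34) = 275/34.
E[X^2 | Y ≥ 5] = (275/34) / (5/17) = 55/2.

55/2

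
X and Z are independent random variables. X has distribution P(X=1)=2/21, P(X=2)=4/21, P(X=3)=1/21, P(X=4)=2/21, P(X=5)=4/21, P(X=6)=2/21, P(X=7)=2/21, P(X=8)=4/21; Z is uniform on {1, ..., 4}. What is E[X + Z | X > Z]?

P(X > Z) = 5/7.
Summing (X+Z)·P(x,y) over outcomes with X > Z gives 163/28.
E[X + Z | X > Z] = (163/28) / (5/7) = 163/20.

163/20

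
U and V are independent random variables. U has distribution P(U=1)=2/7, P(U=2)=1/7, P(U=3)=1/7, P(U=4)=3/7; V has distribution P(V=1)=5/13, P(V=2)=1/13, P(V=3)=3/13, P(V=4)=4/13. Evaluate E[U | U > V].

P(U > V) = 38/91.
Summing U·P(x,y) over outcomes with U > V gives 136/91.
E[U | U > V] = (136/91) / (38/91) = 68/19.

68/19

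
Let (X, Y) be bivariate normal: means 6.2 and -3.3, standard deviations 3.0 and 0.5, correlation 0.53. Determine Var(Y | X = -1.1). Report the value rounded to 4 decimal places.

0.1798

Var(Y | X=x) = (1 − ρ²)·σ_Y².
Var(Y | X=-1.1) = (0.5)²·(1 − (0.53)²) = 0.25·0.7191 = 0.1798.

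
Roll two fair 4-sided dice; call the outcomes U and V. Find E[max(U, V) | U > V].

Outcomes with U > V: (2,1), (3,1), (3,2), (4,1), (4,2), (4,3), each with probability 1/16.
E[max(U, V) | U > V] = (2 + 3 + 3 + 4 + 4 + 4) / 6 = 10/3.

10/3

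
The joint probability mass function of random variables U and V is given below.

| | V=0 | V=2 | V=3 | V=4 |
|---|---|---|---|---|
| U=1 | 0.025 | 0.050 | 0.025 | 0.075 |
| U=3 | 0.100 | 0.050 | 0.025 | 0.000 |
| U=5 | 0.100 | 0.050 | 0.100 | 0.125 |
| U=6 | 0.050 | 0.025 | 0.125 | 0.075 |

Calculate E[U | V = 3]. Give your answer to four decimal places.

P(V = 3) = 0.275.
Σ U·P over the event = 1·(0.025) + 3·(0.025) + 5·(0.100) + 6·(0.125) = 1.350.
E[U | V = 3] = (1.350) / (0.275) = 4.9091.

4.9091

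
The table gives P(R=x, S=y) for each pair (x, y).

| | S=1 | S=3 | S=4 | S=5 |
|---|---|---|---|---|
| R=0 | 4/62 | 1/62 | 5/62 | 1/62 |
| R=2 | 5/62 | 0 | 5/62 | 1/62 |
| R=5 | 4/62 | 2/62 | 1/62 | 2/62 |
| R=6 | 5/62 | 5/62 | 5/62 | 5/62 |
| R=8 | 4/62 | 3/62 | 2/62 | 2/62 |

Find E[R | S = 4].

P(S = 4) = 9/31.
Σ R·P over the event = 0·(5/62) + 2·(5/62) + 5·(1/62) + 6·(5/62) + 8·(2/62) = 61/62.
E[R | S = 4] = (61/62) / (9/31) = 61/18.

61/18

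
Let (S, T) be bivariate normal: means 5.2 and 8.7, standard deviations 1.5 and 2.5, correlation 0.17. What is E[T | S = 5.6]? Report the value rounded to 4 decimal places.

8.8133

For a bivariate normal, E[T | S=x] = μ_T + ρ·(σ_T/σ_S)·(x − μ_S).
E[T | S=5.6] = 8.7 + (0.17)·(2.5/1.5)·(5.6 − (5.2)) = 8.7 + (0.28333)·(0.4) = 8.8133.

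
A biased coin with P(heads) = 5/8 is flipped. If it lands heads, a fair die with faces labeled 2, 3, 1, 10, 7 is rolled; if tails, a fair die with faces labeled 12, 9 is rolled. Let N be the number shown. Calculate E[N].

E[N | heads] = (2+3+1+10+7)/5 = 23/5.
E[N | tails] = (12+9)/2 = 21/2.
E[N] = (5/8)·(23/5) + (3/8)·(21/2) = 109/16.

109/16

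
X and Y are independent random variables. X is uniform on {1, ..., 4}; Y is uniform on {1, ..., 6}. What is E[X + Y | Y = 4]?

13/2

P(Y = 4) = 1/6.
Summing (X+Y)·P(x,y) over outcomes with Y = 4 gives 13/12.
E[X + Y | Y = 4] = (13/12) / (1/6) = 13/2.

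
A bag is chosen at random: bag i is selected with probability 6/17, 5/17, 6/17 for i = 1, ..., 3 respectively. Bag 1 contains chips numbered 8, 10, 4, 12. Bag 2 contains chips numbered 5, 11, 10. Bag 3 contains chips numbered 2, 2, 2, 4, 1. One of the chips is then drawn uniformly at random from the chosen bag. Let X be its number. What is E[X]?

E[X | bag 1] = (8+10+4+12)/4 = 17/2.
E[X | bag 2] = (5+11+10)/3 = 26/3.
E[X | bag 3] = (2+2+2+4+1)/5 = 11/5.
By the law of total expectation,
E[X] = (6/17)·(17/2) + (5/17)·(26/3) + (6/17)·(11/5) = 1613/255.

1613/255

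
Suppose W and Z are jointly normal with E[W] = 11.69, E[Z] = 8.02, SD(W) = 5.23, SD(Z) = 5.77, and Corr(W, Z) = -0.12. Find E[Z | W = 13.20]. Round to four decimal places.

7.8201

For a bivariate normal, E[Z | W=x] = μ_Z + ρ·(σ_Z/σ_W)·(x − μ_W).
E[Z | W=13.20] = 8.02 + (-0.12)·(5.77/5.23)·(13.20 − (11.69)) = 8.02 + (-0.13239)·(1.51) = 7.8201.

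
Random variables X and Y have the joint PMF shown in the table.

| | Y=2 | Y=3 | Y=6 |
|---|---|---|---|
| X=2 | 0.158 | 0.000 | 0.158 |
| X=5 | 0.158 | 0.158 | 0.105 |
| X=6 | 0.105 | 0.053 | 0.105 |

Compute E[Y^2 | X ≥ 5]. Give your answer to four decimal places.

15.3670

P(X ≥ 5) = 0.684.
Σ Y^2·P over the event = 4·(0.158) + 9·(0.158) + 36·(0.105) + 4·(0.105) + 9·(0.053) + 36·(0.105) = 10.511.
E[Y^2 | X ≥ 5] = (10.511) / (0.684) = 15.3670.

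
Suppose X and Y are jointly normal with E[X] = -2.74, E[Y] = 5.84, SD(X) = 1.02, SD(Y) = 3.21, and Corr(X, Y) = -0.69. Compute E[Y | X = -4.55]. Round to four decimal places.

The regression of Y on X has slope ρ·σ_Y/σ_X and passes through (μ_X, μ_Y).
E[Y | X=-4.55] = 5.84 + (-0.69)·(3.21/1.02)·(-4.55 − (-2.74)) = 5.84 + (-2.1715)·(-1.81) = 9.7704.

9.7704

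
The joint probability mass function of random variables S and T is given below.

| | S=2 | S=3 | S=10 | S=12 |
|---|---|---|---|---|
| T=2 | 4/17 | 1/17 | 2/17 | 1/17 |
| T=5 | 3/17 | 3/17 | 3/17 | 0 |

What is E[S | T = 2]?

P(T = 2) = 8/17.
Summing S·P(S=x,T=y) over the conditioning event gives 43/17.
E[S | T = 2] = (43/17) / (8/17) = 43/8.

43/8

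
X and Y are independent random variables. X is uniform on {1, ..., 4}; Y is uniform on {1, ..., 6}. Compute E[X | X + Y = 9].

Outcomes with X + Y = 9: (3,6), (4,5), each with probability 1/24.
E[X | X + Y = 9] = (3 + 4) / 2 = 7/2.

7/2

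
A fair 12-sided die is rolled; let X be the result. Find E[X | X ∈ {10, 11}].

P(X ∈ {10, 11}) = 1/6.
Σ over the event: 10·1/12 + 11·1/12 = 7/4.
E[X | X ∈ {10, 11}] = (7/4) / (1/6) = 21/2.

21/2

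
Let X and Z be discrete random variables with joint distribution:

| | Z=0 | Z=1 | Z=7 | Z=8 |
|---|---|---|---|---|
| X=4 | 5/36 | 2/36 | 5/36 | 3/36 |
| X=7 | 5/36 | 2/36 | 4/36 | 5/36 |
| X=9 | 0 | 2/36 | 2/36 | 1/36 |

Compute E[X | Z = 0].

11/2

P(Z = 0) = 5/18.
Σ X·P over the event = 4·(5/36) + 7·(5/36) = 55/36.
E[X | Z = 0] = (55/36) / (5/18) = 11/2.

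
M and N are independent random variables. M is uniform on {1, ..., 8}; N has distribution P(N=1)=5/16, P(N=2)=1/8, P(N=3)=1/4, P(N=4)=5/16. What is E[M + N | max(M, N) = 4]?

P(max(M, N) = 4) = 31/128.
Summing (M+N)·P(x,y) over outcomes with max(M, N) = 4 gives 195/128.
E[M + N | max(M, N) = 4] = (195/128) / (31/128) = 195/31.

195/31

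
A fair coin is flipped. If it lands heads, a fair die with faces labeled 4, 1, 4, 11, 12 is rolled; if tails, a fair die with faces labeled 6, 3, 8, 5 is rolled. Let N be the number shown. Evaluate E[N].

E[N | heads] = (4+1+4+11+12)/5 = 32/5.
E[N | tails] = (6+3+8+5)/4 = 11/2.
By the law of total expectation,
E[N] = (1/2)·(32/5) + (1/2)·(11/2) = 119/20.

119/20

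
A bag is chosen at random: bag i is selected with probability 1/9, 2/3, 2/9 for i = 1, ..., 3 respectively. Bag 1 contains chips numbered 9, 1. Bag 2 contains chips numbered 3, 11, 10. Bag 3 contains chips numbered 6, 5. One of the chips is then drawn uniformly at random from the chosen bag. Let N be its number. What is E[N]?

64/9

E[N | bag 1] = (9+1)/2 = 5.
E[N | bag 2] = (3+11+10)/3 = 8.
E[N | bag 3] = (6+5)/2 = 11/2.
By the law of total expectation,
E[N] = (1/9)·(5) + (2/3)·(8) + (2/9)·(11/2) = 64/9.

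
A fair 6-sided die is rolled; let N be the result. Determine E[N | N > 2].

Given N > 2, N is equally likely to be any of {3, 4, 5, 6}.
E[N | N > 2] = (3 + 4 + 5 + 6) / 4 = 9/2.

9/2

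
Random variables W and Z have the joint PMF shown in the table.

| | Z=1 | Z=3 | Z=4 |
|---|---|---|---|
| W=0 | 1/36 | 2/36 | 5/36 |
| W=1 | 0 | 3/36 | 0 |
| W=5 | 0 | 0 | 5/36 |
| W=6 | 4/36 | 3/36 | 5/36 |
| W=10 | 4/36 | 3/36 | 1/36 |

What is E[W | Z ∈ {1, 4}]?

129/25

P(Z ∈ {1, 4}) = 25/36.
Σ W·P over the event = 0·(1/36) + 0·(5/36) + 5·(5/36) + 6·(4/36) + 6·(5/36) + 10·(4/36) + 10·(1/36) = 43/12.
E[W | Z ∈ {1, 4}] = (43/12) / (25/36) = 129/25.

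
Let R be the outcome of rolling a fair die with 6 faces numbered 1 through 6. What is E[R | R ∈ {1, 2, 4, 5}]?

3

P(R ∈ {1, 2, 4, 5}) = 2/3.
Σ over the event: 1·1/6 + 2·1/6 + 4·1/6 + 5·1/6 = 2.
E[R | R ∈ {1, 2, 4, 5}] = (2) / (2/3) = 3.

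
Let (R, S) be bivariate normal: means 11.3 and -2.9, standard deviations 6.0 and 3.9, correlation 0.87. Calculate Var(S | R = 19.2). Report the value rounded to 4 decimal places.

3.6976

Var(S | R=x) = (1 − ρ²)·σ_S².
Var(S | R=19.2) = (3.9)²·(1 − (0.87)²) = 15.21·0.2431 = 3.6976.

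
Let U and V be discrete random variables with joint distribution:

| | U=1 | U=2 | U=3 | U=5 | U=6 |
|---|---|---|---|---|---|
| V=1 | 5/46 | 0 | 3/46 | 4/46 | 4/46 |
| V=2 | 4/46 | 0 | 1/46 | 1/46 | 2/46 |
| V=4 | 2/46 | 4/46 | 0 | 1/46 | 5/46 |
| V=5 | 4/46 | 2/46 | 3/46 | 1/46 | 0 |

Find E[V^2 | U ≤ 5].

P(U ≤ 5) = 35/46.
Summing V^2·P(U=x,V=y) over the conditioning event gives 199/23.
E[V^2 | U ≤ 5] = (199/23) / (35/46) = 398/35.

398/35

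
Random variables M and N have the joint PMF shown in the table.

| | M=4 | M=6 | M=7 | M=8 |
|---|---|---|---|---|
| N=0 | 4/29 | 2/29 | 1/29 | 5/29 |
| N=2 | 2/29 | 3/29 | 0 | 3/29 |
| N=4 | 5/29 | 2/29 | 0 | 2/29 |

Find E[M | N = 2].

25/4

P(N = 2) = 8/29.
Σ M·P over the event = 4·(2/29) + 6·(3/29) + 8·(3/29) = 50/29.
E[M | N = 2] = (50/29) / (8/29) = 25/4.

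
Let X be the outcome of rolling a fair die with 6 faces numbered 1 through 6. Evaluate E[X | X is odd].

Given X is odd, X is equally likely to be any of {1, 3, 5}.
E[X | X is odd] = (1 + 3 + 5) / 3 = 3.

3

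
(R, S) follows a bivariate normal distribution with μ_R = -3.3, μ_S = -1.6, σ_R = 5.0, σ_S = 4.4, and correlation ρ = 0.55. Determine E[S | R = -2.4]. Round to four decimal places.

-1.1644

The regression of S on R has slope ρ·σ_S/σ_R and passes through (μ_R, μ_S).
E[S | R=-2.4] = -1.6 + (0.55)·(4.4/5.0)·(-2.4 − (-3.3)) = -1.6 + (0.484)·(0.9) = -1.1644.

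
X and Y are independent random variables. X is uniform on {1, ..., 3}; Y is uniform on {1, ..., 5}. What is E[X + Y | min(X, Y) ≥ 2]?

6

P(min(X, Y) ≥ 2) = 8/15.
Summing (X+Y)·P(x,y) over outcomes with min(X, Y) ≥ 2 gives 16/5.
E[X + Y | min(X, Y) ≥ 2] = (16/5) / (8/15) = 6.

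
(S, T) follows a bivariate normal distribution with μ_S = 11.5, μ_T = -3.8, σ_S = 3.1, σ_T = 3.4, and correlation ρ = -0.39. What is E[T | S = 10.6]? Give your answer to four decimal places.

The regression of T on S has slope ρ·σ_T/σ_S and passes through (μ_S, μ_T).
E[T | S=10.6] = -3.8 + (-0.39)·(3.4/3.1)·(10.6 − (11.5)) = -3.8 + (-0.42774)·(-0.9) = -3.4150.

-3.4150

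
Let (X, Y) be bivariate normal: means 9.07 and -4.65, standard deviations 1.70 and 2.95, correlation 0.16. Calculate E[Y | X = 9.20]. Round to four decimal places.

-4.6139

E[Y | X=x] = μ_Y + ρ(σ_Y/σ_X)(x − μ_X) for jointly normal variables.
E[Y | X=9.20] = -4.65 + (0.16)·(2.95/1.70)·(9.20 − (9.07)) = -4.65 + (0.27765)·(0.13) = -4.6139.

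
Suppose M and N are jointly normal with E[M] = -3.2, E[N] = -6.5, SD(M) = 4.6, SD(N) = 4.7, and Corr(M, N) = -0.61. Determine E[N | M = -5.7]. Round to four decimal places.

-4.9418

E[N | M=x] = μ_N + ρ(σ_N/σ_M)(x − μ_M) for jointly normal variables.
E[N | M=-5.7] = -6.5 + (-0.61)·(4.7/4.6)·(-5.7 − (-3.2)) = -6.5 + (-0.623261)·(-2.5) = -4.9418.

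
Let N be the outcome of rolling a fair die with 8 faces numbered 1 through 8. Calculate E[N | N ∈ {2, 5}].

P(N ∈ {2, 5}) = 1/4.
Σ over the event: 2·1/8 + 5·1/8 = 7/8.
E[N | N ∈ {2, 5}] = (7/8) / (1/4) = 7/2.

7/2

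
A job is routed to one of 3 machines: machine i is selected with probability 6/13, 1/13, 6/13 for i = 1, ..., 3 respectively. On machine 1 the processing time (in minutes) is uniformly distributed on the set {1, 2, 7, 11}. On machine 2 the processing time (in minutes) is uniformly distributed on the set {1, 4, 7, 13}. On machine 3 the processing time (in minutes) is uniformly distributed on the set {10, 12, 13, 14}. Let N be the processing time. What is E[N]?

445/52

E[N | machine 1] = (1+2+7+11)/4 = 21/4.
E[N | machine 2] = (1+4+7+13)/4 = 25/4.
E[N | machine 3] = (10+12+13+14)/4 = 49/4.
By the law of total expectation,
E[N] = (6/13)·(21/4) + (1/13)·(25/4) + (6/13)·(49/4) = 445/52.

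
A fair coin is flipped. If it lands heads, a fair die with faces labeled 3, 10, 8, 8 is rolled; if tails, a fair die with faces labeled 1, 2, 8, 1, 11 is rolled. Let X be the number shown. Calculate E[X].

E[X | heads] = (3+10+8+8)/4 = 29/4.
E[X | tails] = (1+2+8+1+11)/5 = 23/5.
By the law of total expectation,
E[X] = (1/2)·(29/4) + (1/2)·(23/5) = 237/40.

237/40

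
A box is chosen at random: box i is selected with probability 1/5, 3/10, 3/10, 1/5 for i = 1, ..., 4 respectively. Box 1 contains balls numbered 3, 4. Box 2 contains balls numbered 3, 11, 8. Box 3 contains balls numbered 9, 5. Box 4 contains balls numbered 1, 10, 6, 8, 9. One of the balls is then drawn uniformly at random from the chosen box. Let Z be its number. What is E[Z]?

E[Z | box 1] = (3+4)/2 = 7/2.
E[Z | box 2] = (3+11+8)/3 = 22/3.
E[Z | box 3] = (9+5)/2 = 7.
E[Z | box 4] = (1+10+6+8+9)/5 = 34/5.
E[Z] = (1/5)·(7/2) + (3/10)·(22/3) + (3/10)·(7) + (1/5)·(34/5) = 159/25.

159/25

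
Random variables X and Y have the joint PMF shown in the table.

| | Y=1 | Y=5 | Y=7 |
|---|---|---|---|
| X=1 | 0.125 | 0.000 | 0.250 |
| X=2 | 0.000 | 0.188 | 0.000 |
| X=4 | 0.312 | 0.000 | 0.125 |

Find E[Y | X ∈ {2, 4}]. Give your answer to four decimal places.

3.4032

P(X ∈ {2, 4}) = 0.625.
Σ Y·P over the event = 5·(0.188) + 1·(0.312) + 7·(0.125) = 2.127.
E[Y | X ∈ {2, 4}] = (2.127) / (0.625) = 3.4032.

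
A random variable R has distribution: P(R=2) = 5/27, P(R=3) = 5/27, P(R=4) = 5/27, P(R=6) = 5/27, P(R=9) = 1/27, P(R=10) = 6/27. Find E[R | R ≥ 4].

7

P(R ≥ 4) = 17/27.
Σ over the event: 4·5/27 + 6·5/27 + 9·1/27 + 10·2/9 = 119/27.
E[R | R ≥ 4] = (119/27) / (17/27) = 7.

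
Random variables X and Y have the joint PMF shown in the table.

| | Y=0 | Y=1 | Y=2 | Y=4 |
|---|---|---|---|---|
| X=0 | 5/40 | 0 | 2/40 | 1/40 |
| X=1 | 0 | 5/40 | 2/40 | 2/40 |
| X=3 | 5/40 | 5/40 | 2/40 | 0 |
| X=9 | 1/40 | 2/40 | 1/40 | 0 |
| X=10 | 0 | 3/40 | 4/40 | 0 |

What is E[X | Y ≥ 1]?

127/29

P(Y ≥ 1) = 29/40.
Summing X·P(X=x,Y=y) over the conditioning event gives 127/40.
E[X | Y ≥ 1] = (127/40) / (29/40) = 127/29.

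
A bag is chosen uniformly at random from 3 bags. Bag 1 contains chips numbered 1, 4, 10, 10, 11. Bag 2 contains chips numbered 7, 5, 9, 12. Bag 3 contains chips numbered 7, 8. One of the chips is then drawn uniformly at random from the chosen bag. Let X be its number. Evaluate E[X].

153/20

E[X | bag 1] = (1+4+10+10+11)/5 = 36/5.
E[X | bag 2] = (7+5+9+12)/4 = 33/4.
E[X | bag 3] = (7+8)/2 = 15/2.
E[X] = (1/3)·(36/5) + (1/3)·(33/4) + (1/3)·(15/2) = 153/20.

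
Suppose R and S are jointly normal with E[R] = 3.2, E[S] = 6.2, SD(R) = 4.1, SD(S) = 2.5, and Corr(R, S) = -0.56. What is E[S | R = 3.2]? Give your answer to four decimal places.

For a bivariate normal, E[S | R=x] = μ_S + ρ·(σ_S/σ_R)·(x − μ_R).
E[S | R=3.2] = 6.2 + (-0.56)·(2.5/4.1)·(3.2 − (3.2)) = 6.2 + (-0.34146)·(0) = 6.2000.

6.2000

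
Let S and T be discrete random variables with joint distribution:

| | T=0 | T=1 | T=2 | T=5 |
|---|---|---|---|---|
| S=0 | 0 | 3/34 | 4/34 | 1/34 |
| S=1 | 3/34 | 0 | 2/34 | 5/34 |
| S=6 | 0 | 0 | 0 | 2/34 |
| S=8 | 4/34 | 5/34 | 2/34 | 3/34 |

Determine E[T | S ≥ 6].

P(S ≥ 6) = 8/17.
Σ T·P over the event = 5·(2/34) + 0·(4/34) + 1·(5/34) + 2·(2/34) + 5·(3/34) = 1.
E[T | S ≥ 6] = (1) / (8/17) = 17/8.

17/8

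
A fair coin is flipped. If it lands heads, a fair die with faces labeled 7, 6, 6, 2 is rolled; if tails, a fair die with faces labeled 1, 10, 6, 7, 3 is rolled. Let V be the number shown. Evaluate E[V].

E[V | heads] = (7+6+6+2)/4 = 21/4.
E[V | tails] = (1+10+6+7+3)/5 = 27/5.
E[V] = (1/2)·(21/4) + (1/2)·(27/5) = 213/40.

213/40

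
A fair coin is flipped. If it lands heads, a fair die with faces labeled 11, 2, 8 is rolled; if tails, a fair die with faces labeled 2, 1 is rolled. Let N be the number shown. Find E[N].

17/4

E[N | heads] = (11+2+8)/3 = 7.
E[N | tails] = (2+1)/2 = 3/2.
By the law of total expectation,
E[N] = (1/2)·(7) + (1/2)·(3/2) = 17/4.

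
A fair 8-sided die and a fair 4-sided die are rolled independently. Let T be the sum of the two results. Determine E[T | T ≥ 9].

10

P(T ≥ 9) = 5/16.
Σ over the event: 9·1/8 + 10·3/32 + 11·1/16 + 12·1/32 = 25/8.
E[T | T ≥ 9] = (25/8) / (5/16) = 10.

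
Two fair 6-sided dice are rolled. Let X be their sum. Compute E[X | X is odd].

P(X is odd) = 1/2.
Σ over the event: 3·1/18 + 5·1/9 + 7·1/6 + 9·1/9 + 11·1/18 = 7/2.
E[X | X is odd] = (7/2) / (1/2) = 7.

7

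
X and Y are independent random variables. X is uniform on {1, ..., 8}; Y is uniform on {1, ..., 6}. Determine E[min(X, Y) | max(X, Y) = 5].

25/9

Outcomes with max(X, Y) = 5: (1,5), (2,5), (3,5), (4,5), (5,1), (5,2), (5,3), (5,4), (5,5), each with probability 1/48.
E[min(X, Y) | max(X, Y) = 5] = (1 + 2 + 3 + 4 + 1 + 2 + 3 + 4 + 5) / 9 = 25/9.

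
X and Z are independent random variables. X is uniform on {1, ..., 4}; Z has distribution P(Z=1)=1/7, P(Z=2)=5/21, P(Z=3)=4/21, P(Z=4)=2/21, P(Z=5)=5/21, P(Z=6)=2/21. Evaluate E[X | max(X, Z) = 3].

12/5

P(max(X, Z) = 3) = 5/21.
Summing X·P(x,y) over outcomes with max(X, Z) = 3 gives 4/7.
E[X | max(X, Z) = 3] = (4/7) / (5/21) = 12/5.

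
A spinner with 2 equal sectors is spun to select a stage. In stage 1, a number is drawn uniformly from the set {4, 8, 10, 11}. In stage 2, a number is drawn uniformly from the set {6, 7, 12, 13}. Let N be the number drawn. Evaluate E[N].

E[N | stage 1] = (4+8+10+11)/4 = 33/4.
E[N | stage 2] = (6+7+12+13)/4 = 19/2.
E[N] = (1/2)·(33/4) + (1/2)·(19/2) = 71/8.

71/8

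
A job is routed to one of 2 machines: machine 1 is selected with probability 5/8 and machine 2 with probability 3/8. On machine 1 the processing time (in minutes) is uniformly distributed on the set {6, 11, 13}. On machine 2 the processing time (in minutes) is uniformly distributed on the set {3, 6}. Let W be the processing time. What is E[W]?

127/16

E[W | machine 1] = (6+11+13)/3 = 10.
E[W | machine 2] = (3+6)/2 = 9/2.
By the law of total expectation,
E[W] = (5/8)·(10) + (3/8)·(9/2) = 127/16.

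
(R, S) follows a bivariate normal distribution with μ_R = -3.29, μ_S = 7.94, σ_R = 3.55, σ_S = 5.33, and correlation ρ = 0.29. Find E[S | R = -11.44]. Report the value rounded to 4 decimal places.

E[S | R=x] = μ_S + ρ(σ_S/σ_R)(x − μ_R) for jointly normal variables.
E[S | R=-11.44] = 7.94 + (0.29)·(5.33/3.55)·(-11.44 − (-3.29)) = 7.94 + (0.43541)·(-8.15) = 4.3914.

4.3914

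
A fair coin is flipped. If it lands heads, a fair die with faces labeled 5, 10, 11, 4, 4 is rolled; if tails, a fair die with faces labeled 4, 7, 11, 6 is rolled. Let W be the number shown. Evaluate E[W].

69/10

E[W | heads] = (5+10+11+4+4)/5 = 34/5.
E[W | tails] = (4+7+11+6)/4 = 7.
By the law of total expectation,
E[W] = (1/2)·(34/5) + (1/2)·(7) = 69/10.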